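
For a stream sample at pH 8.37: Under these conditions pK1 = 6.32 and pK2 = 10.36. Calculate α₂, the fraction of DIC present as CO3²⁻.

α₂ = 0.0100

α₂ = 1 / (1 + [H⁺]/K2 + [H⁺]²/(K1K2)) = 1 / (1 + 10^+1.99 + 10^-0.06)
   = 1 / (1 + 97.724 + 0.87096) = 1/99.595 = 0.01004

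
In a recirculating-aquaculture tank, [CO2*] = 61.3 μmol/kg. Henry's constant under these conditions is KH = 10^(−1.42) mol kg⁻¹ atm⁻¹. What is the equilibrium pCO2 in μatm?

KH = 10^(−1.42) = 3.802×10^-2 mol kg⁻¹ atm⁻¹
pCO2 = [CO2*]/KH = 61.3×10^-6 / 3.802×10^-2 = 1.61×10^-3 atm = 1610 μatm

pCO2 = 1610 μatm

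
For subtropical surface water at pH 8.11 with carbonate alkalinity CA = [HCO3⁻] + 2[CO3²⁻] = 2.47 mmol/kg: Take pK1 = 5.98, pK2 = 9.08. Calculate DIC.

DIC = 2.27 mmol/kg

CA = [HCO3⁻] + 2[CO3²⁻] = (α₁ + 2α₂)·DIC
At pH 8.11: [H⁺]/K1 = 10^-2.13 = 0.0074131, K2/[H⁺] = 10^-0.97 = 0.10715
α₁ = 1/(1 + 0.0074131 + 0.10715) = 1/1.1146 = 0.8972; α₂ = α₁·K2/[H⁺] = 0.09614
α₁ + 2α₂ = 1.0895
DIC = CA / (α₁ + 2α₂) = 2.47 / 1.0895 = 2.27 mmol/kg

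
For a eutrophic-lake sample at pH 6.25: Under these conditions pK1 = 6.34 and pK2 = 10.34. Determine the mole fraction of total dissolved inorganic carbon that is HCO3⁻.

α₁ = 1 / (1 + [H⁺]/K1 + K2/[H⁺]) = 1 / (1 + 10^+0.09 + 10^-4.09)
   = 1 / (1 + 1.2303 + 8.1283×10^-5) = 1/2.2304 = 0.4484

α₁ = 0.448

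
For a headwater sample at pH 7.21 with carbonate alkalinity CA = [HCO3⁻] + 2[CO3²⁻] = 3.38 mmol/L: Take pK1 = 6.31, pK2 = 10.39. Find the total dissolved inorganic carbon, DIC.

CA = [HCO3⁻] + 2[CO3²⁻] = (α₁ + 2α₂)·DIC
At pH 7.21: [H⁺]/K1 = 10^-0.90 = 0.12589, K2/[H⁺] = 10^-3.18 = 0.00066069
α₁ = 1/(1 + 0.12589 + 0.00066069) = 1/1.1266 = 0.8877; α₂ = α₁·K2/[H⁺] = 0.0005865
α₁ + 2α₂ = 0.8888
DIC = CA / (α₁ + 2α₂) = 3.38 / 0.8888 = 3.80 mmol/L

DIC = 3.80 mmol/L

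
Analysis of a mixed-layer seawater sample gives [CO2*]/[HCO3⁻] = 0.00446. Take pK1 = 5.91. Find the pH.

pH = 8.26

From K1 = [H⁺][HCO3⁻]/[CO2*]:  pH = pK1 − log₁₀([CO2*]/[HCO3⁻])
log₁₀(0.00446) = -2.351
pH = 5.91 − (-2.351) = 8.26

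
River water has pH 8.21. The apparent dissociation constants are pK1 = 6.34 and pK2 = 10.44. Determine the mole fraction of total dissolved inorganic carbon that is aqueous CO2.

α₀ = 1 / (1 + K1/[H⁺] + K1K2/[H⁺]²) = 1 / (1 + 10^+1.87 + 10^-0.36)
   = 1 / (1 + 74.131 + 0.43652) = 1/75.568 = 0.01323

α₀ = 0.0132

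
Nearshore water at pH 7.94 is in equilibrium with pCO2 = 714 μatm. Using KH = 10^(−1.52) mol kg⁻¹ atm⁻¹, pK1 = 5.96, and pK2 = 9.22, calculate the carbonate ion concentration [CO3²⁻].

[CO3²⁻] = 0.108 mmol/kg

[CO2*] = KH · pCO2 = 10^(−1.52) × 714×10^-6 = 2.156×10^-5 mol/kg
α₀ = 1/(1 + K1/[H⁺] + K1K2/[H⁺]²) = 1/(1 + 10^+1.98 + 10^+0.70) = 0.009851
DIC = [CO2*]/α₀ = 2.156×10^-5 / 0.009851 = 2.189 mmol/kg
[CO3²⁻] = α₂·DIC; α₂ = 0.04937, so [CO3²⁻] = 0.04937 × 2.189 = 0.108 mmol/kg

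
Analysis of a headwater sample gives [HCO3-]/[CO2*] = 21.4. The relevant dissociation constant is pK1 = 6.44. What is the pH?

From K1 = [H⁺][HCO3-]/[CO2*]:  pH = pK1 + log₁₀([HCO3-]/[CO2*])
log₁₀(21.4) = +1.330
pH = 6.44 + (+1.330) = 7.77

pH = 7.77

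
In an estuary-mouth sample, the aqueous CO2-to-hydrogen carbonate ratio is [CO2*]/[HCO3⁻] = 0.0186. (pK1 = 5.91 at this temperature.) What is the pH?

From K1 = [H⁺][HCO3⁻]/[CO2*]:  pH = pK1 − log₁₀([CO2*]/[HCO3⁻])
log₁₀(0.0186) = -1.730
pH = 5.91 − (-1.730) = 7.64

pH = 7.64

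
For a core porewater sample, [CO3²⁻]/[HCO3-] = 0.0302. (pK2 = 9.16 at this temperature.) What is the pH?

pH = 7.64

From K2 = [H⁺][CO3²⁻]/[HCO3-]:  pH = pK2 + log₁₀([CO3²⁻]/[HCO3-])
log₁₀(0.0302) = -1.520
pH = 9.16 + (-1.520) = 7.64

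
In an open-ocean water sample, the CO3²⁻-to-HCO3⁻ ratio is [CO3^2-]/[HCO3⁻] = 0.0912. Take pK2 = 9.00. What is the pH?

From K2 = [H⁺][CO3^2-]/[HCO3⁻]:  pH = pK2 + log₁₀([CO3^2-]/[HCO3⁻])
log₁₀(0.0912) = -1.040
pH = 9.00 + (-1.040) = 7.96

pH = 7.96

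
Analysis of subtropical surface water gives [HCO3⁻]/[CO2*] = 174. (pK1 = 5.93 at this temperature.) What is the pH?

pH = 8.17

From K1 = [H⁺][HCO3⁻]/[CO2*]:  pH = pK1 + log₁₀([HCO3⁻]/[CO2*])
log₁₀(174) = +2.241
pH = 5.93 + (+2.241) = 8.17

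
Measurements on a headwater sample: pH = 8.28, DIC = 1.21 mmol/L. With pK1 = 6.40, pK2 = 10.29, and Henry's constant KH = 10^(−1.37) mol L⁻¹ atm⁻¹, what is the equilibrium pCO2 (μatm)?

pCO2 = 366 μatm

α₀ = 1 / (1 + K1/[H⁺] + K1K2/[H⁺]²) = 1 / (1 + 10^+1.88 + 10^-0.13)
   = 1 / (1 + 75.858 + 0.74131) = 1/77.599 = 0.01289
[CO2*] = α₀ × DIC = 0.01289 × 1.21 = 0.01559 mmol/L = 15.59 μmol/L
pCO2 = [CO2*]/KH = 1.559×10^-5 / 4.266×10^-2 = 366 μatm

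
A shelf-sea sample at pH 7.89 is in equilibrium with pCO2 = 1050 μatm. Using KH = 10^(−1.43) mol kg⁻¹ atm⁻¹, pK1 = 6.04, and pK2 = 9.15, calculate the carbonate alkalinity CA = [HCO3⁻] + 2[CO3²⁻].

CA = 3.07 mmol/kg

[CO2*] = KH · pCO2 = 10^(−1.43) × 1050×10^-6 = 3.901×10^-5 mol/kg
α₀ = 1/(1 + K1/[H⁺] + K1K2/[H⁺]²) = 1/(1 + 10^+1.85 + 10^+0.59) = 0.01321
DIC = [CO2*]/α₀ = 3.901×10^-5 / 0.01321 = 2.953 mmol/kg
CA = (α₁ + 2α₂)·DIC = (0.9354 + 2×0.05140) × 2.953 = 3.07 mmol/kg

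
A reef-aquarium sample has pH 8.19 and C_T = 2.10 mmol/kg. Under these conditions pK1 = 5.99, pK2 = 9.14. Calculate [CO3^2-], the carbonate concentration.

α₂ = 1 / (1 + [H⁺]/K2 + [H⁺]²/(K1K2)) = 1 / (1 + 10^+0.95 + 10^-1.25)
   = 1 / (1 + 8.9125 + 0.056234) = 1/9.9687 = 0.1003
[CO3²⁻] = α₂ × DIC = 0.1003 × 2.10 = 0.211 mmol/kg

[CO3²⁻] = 0.211 mmol/kg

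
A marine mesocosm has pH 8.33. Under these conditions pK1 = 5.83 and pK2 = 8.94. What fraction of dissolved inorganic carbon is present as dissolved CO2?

α₀ = 1 / (1 + K1/[H⁺] + K1K2/[H⁺]²) = 1 / (1 + 10^+2.50 + 10^+1.89)
   = 1 / (1 + 316.23 + 77.625) = 1/394.85 = 0.002533

α₀ = 0.00253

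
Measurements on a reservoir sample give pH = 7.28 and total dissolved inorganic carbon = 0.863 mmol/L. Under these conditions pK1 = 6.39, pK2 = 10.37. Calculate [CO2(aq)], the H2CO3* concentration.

α₀ = 1 / (1 + K1/[H⁺] + K1K2/[H⁺]²) = 1 / (1 + 10^+0.89 + 10^-2.20)
   = 1 / (1 + 7.7625 + 0.0063096) = 1/8.7688 = 0.1140
[CO2*] = α₀ × DIC = 0.1140 × 0.863 = 0.0984 mmol/L

[CO2*] = 0.0984 mmol/L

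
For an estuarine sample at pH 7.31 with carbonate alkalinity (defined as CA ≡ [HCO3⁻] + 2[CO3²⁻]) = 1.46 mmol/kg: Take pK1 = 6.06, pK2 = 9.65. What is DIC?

CA = [HCO3⁻] + 2[CO3²⁻] = (α₁ + 2α₂)·DIC
At pH 7.31: [H⁺]/K1 = 10^-1.25 = 0.056234, K2/[H⁺] = 10^-2.34 = 0.0045709
α₁ = 1/(1 + 0.056234 + 0.0045709) = 1/1.0608 = 0.9427; α₂ = α₁·K2/[H⁺] = 0.004309
α₁ + 2α₂ = 0.9513
DIC = CA / (α₁ + 2α₂) = 1.46 / 0.9513 = 1.53 mmol/kg

DIC = 1.53 mmol/kg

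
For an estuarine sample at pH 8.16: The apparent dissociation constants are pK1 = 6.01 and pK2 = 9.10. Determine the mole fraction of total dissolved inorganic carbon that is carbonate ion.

α₂ = 1 / (1 + [H⁺]/K2 + [H⁺]²/(K1K2)) = 1 / (1 + 10^+0.94 + 10^-1.21)
   = 1 / (1 + 8.7096 + 0.061660) = 1/9.7713 = 0.1023

α₂ = 0.102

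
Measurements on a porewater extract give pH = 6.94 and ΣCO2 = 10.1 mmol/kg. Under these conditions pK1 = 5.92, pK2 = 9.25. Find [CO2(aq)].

[CO2*] = 0.877 mmol/kg

α₀ = 1 / (1 + K1/[H⁺] + K1K2/[H⁺]²) = 1 / (1 + 10^+1.02 + 10^-1.29)
   = 1 / (1 + 10.471 + 0.051286) = 1/11.523 = 0.08679
[CO2*] = α₀ × DIC = 0.08679 × 10.1 = 0.877 mmol/kg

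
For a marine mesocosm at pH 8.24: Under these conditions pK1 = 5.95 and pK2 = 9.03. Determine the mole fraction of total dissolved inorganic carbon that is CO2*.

α₀ = 0.00439

α₀ = 1 / (1 + K1/[H⁺] + K1K2/[H⁺]²) = 1 / (1 + 10^+2.29 + 10^+1.50)
   = 1 / (1 + 194.98 + 31.623) = 1/227.61 = 0.004394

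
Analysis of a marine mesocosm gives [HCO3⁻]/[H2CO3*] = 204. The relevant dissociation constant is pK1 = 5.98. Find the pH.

From K1 = [H⁺][HCO3⁻]/[H2CO3*]:  pH = pK1 + log₁₀([HCO3⁻]/[H2CO3*])
log₁₀(204) = +2.310
pH = 5.98 + (+2.310) = 8.29

pH = 8.29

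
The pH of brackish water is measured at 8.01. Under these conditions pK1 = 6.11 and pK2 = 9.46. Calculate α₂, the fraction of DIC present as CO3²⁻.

α₂ = 1 / (1 + [H⁺]/K2 + [H⁺]²/(K1K2)) = 1 / (1 + 10^+1.45 + 10^-0.45)
   = 1 / (1 + 28.184 + 0.35481) = 1/29.539 = 0.03385

α₂ = 0.0339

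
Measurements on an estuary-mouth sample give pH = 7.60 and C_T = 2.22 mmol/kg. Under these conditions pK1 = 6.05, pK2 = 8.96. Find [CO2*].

[CO2*] = 0.0584 mmol/kg

α₀ = 1 / (1 + K1/[H⁺] + K1K2/[H⁺]²) = 1 / (1 + 10^+1.55 + 10^+0.19)
   = 1 / (1 + 35.481 + 1.5488) = 1/38.030 = 0.02629
[CO2*] = α₀ × DIC = 0.02629 × 2.22 = 0.0584 mmol/kg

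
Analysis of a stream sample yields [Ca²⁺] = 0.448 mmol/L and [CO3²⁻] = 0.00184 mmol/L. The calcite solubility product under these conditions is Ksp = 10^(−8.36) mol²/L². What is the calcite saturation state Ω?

Ω = 0.189

Ksp = 10^(−8.36) = 4.365×10^-9
Ω = [Ca²⁺][CO3²⁻]/Ksp = (0.448×10^-3)(0.00184×10^-3) / 4.365×10^-9 = 0.189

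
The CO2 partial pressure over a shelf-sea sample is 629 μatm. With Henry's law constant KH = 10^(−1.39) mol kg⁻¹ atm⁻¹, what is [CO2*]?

KH = 10^(−1.39) = 4.074×10^-2 mol kg⁻¹ atm⁻¹
[CO2*] = KH · pCO2 = 4.074×10^-2 × 629×10^-6 atm = 2.56×10^-5 mol/kg

[CO2*] = 25.6 μmol/kg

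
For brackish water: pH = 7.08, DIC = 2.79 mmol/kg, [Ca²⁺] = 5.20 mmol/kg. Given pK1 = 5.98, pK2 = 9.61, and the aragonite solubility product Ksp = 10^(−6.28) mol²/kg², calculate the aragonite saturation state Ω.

α₂ = 1 / (1 + [H⁺]/K2 + [H⁺]²/(K1K2)) = 1 / (1 + 10^+2.53 + 10^+1.43)
   = 1 / (1 + 338.84 + 26.915) = 1/366.76 = 0.002727
[CO3²⁻] = α₂ × DIC = 0.002727 × 2.79 = 0.007607 mmol/kg = 7.607 μmol/kg
Ksp = 10^(−6.28) = 5.248×10^-7
Ω = [Ca²⁺][CO3²⁻]/Ksp = (5.20×10^-3)(7.607×10^-6) / 5.248×10^-7 = 0.0754

Ω = 0.0754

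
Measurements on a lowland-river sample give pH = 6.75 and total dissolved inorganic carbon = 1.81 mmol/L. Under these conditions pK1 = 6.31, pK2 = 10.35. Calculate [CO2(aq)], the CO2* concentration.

[CO2*] = 0.482 mmol/L

α₀ = 1 / (1 + K1/[H⁺] + K1K2/[H⁺]²) = 1 / (1 + 10^+0.44 + 10^-3.16)
   = 1 / (1 + 2.7542 + 0.00069183) = 1/3.7549 = 0.2663
[CO2*] = α₀ × DIC = 0.2663 × 1.81 = 0.482 mmol/L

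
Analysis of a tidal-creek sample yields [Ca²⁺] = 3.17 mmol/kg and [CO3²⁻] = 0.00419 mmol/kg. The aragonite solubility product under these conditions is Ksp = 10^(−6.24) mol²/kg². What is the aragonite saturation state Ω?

Ω = 0.0231

Ksp = 10^(−6.24) = 5.754×10^-7
Ω = [Ca²⁺][CO3²⁻]/Ksp = (3.17×10^-3)(0.00419×10^-3) / 5.754×10^-7 = 0.0231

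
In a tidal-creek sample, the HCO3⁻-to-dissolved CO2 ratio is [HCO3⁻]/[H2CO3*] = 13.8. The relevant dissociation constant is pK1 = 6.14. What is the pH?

pH = 7.28

From K1 = [H⁺][HCO3⁻]/[H2CO3*]:  pH = pK1 + log₁₀([HCO3⁻]/[H2CO3*])
log₁₀(13.8) = +1.140
pH = 6.14 + (+1.140) = 7.28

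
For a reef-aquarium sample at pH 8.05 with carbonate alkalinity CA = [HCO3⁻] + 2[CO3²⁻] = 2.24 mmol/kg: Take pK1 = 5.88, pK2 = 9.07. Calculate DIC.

CA = [HCO3⁻] + 2[CO3²⁻] = (α₁ + 2α₂)·DIC
At pH 8.05: [H⁺]/K1 = 10^-2.17 = 0.0067608, K2/[H⁺] = 10^-1.02 = 0.095499
α₁ = 1/(1 + 0.0067608 + 0.095499) = 1/1.1023 = 0.9072; α₂ = α₁·K2/[H⁺] = 0.08664
α₁ + 2α₂ = 1.0805
DIC = CA / (α₁ + 2α₂) = 2.24 / 1.0805 = 2.07 mmol/kg

DIC = 2.07 mmol/kg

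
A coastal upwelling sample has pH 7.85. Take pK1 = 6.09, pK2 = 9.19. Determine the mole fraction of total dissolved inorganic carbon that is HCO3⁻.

α₁ = 0.941

α₁ = 1 / (1 + [H⁺]/K1 + K2/[H⁺]) = 1 / (1 + 10^-1.76 + 10^-1.34)
   = 1 / (1 + 0.017378 + 0.045709) = 1/1.0631 = 0.9407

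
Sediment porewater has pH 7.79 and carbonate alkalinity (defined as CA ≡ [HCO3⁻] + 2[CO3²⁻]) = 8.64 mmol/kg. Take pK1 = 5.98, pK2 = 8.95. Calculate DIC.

DIC = 8.23 mmol/kg

CA = [HCO3⁻] + 2[CO3²⁻] = (α₁ + 2α₂)·DIC
At pH 7.79: [H⁺]/K1 = 10^-1.81 = 0.015488, K2/[H⁺] = 10^-1.16 = 0.069183
α₁ = 1/(1 + 0.015488 + 0.069183) = 1/1.0847 = 0.9219; α₂ = α₁·K2/[H⁺] = 0.06378
α₁ + 2α₂ = 1.0495
DIC = CA / (α₁ + 2α₂) = 8.64 / 1.0495 = 8.23 mmol/kg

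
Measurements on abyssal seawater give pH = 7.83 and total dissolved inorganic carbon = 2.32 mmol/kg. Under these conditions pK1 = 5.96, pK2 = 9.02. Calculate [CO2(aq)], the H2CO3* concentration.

α₀ = 1 / (1 + K1/[H⁺] + K1K2/[H⁺]²) = 1 / (1 + 10^+1.87 + 10^+0.68)
   = 1 / (1 + 74.131 + 4.7863) = 1/79.917 = 0.01251
[CO2*] = α₀ × DIC = 0.01251 × 2.32 = 0.0290 mmol/kg

[CO2*] = 0.0290 mmol/kg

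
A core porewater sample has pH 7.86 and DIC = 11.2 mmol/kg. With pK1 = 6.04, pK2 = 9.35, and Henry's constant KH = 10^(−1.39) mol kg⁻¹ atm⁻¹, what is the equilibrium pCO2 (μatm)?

pCO2 = 3970 μatm

α₀ = 1 / (1 + K1/[H⁺] + K1K2/[H⁺]²) = 1 / (1 + 10^+1.82 + 10^+0.33)
   = 1 / (1 + 66.069 + 2.1380) = 1/69.207 = 0.01445
[CO2*] = α₀ × DIC = 0.01445 × 11.2 = 0.1618 mmol/kg
pCO2 = [CO2*]/KH = 1.618×10^-4 / 4.074×10^-2 = 3970 μatm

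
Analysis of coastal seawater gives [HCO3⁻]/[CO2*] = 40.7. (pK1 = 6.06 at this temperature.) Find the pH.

pH = 7.67

From K1 = [H⁺][HCO3⁻]/[CO2*]:  pH = pK1 + log₁₀([HCO3⁻]/[CO2*])
log₁₀(40.7) = +1.610
pH = 6.06 + (+1.610) = 7.67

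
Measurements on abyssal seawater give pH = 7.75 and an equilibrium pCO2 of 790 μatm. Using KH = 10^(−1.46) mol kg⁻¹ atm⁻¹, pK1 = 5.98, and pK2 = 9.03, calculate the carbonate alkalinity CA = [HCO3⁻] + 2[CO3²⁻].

CA = 1.78 mmol/kg

[CO2*] = KH · pCO2 = 10^(−1.46) × 790×10^-6 = 2.739×10^-5 mol/kg
α₀ = 1/(1 + K1/[H⁺] + K1K2/[H⁺]²) = 1/(1 + 10^+1.77 + 10^+0.49) = 0.01588
DIC = [CO2*]/α₀ = 2.739×10^-5 / 0.01588 = 1.725 mmol/kg
CA = (α₁ + 2α₂)·DIC = (0.9350 + 2×0.04907) × 1.725 = 1.78 mmol/kg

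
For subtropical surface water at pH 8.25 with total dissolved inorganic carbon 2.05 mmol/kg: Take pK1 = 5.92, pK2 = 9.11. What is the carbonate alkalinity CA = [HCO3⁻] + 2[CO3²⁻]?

CA = [HCO3⁻] + 2[CO3²⁻] = (α₁ + 2α₂)·DIC
At pH 8.25: [H⁺]/K1 = 10^-2.33 = 0.0046774, K2/[H⁺] = 10^-0.86 = 0.13804
α₁ = 1/(1 + 0.0046774 + 0.13804) = 1/1.1427 = 0.8751; α₂ = α₁·K2/[H⁺] = 0.1208
α₁ + 2α₂ = 1.1167
CA = 1.1167 × 2.05 = 2.29 mmol/kg

CA = 2.29 mmol/kg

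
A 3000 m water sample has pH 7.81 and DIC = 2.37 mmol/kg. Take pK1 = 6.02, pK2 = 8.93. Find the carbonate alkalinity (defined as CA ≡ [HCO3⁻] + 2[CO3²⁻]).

CA = [HCO3⁻] + 2[CO3²⁻] = (α₁ + 2α₂)·DIC
At pH 7.81: [H⁺]/K1 = 10^-1.79 = 0.016218, K2/[H⁺] = 10^-1.12 = 0.075858
α₁ = 1/(1 + 0.016218 + 0.075858) = 1/1.0921 = 0.9157; α₂ = α₁·K2/[H⁺] = 0.06946
α₁ + 2α₂ = 1.0546
CA = 1.0546 × 2.37 = 2.50 mmol/kg

CA = 2.50 mmol/kg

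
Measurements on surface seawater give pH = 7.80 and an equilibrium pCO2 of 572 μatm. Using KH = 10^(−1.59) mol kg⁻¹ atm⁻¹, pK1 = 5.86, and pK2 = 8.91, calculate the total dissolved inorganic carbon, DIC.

[CO2*] = KH · pCO2 = 10^(−1.59) × 572×10^-6 = 1.470×10^-5 mol/kg
α₀ = 1/(1 + K1/[H⁺] + K1K2/[H⁺]²) = 1/(1 + 10^+1.94 + 10^+0.83) = 0.01054
DIC = [CO2*]/α₀ = 1.470×10^-5 / 0.01054 = 1.39 mmol/kg

DIC = 1.39 mmol/kg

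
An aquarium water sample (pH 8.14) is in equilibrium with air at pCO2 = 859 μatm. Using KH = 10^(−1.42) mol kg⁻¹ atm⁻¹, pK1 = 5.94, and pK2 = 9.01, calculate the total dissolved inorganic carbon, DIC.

DIC = 5.91 mmol/kg

[CO2*] = KH · pCO2 = 10^(−1.42) × 859×10^-6 = 3.266×10^-5 mol/kg
α₀ = 1/(1 + K1/[H⁺] + K1K2/[H⁺]²) = 1/(1 + 10^+2.20 + 10^+1.33) = 0.005529
DIC = [CO2*]/α₀ = 3.266×10^-5 / 0.005529 = 5.91 mmol/kg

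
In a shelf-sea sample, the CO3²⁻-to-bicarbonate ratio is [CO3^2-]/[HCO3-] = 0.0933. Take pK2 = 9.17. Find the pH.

pH = 8.14

From K2 = [H⁺][CO3^2-]/[HCO3-]:  pH = pK2 + log₁₀([CO3^2-]/[HCO3-])
log₁₀(0.0933) = -1.030
pH = 9.17 + (-1.030) = 8.14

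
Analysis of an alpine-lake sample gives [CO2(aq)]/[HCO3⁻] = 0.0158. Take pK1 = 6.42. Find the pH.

From K1 = [H⁺][HCO3⁻]/[CO2(aq)]:  pH = pK1 − log₁₀([CO2(aq)]/[HCO3⁻])
log₁₀(0.0158) = -1.801
pH = 6.42 − (-1.801) = 8.22

pH = 8.22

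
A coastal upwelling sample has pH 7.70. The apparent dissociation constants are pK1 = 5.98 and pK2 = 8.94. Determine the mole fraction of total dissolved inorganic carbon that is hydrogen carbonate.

α₁ = 0.929

α₁ = 1 / (1 + [H⁺]/K1 + K2/[H⁺]) = 1 / (1 + 10^-1.72 + 10^-1.24)
   = 1 / (1 + 0.019055 + 0.057544) = 1/1.0766 = 0.9289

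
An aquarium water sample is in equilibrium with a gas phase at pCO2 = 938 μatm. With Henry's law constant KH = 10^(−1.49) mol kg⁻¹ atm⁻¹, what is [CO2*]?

[CO2*] = 30.4 μmol/kg

KH = 10^(−1.49) = 3.236×10^-2 mol kg⁻¹ atm⁻¹
[CO2*] = KH · pCO2 = 3.236×10^-2 × 938×10^-6 atm = 3.04×10^-5 mol/kg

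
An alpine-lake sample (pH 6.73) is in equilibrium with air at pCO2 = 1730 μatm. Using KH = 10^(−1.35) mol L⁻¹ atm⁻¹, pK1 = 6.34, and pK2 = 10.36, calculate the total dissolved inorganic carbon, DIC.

DIC = 0.267 mmol/L

[CO2*] = KH · pCO2 = 10^(−1.35) × 1730×10^-6 = 7.728×10^-5 mol/L
α₀ = 1/(1 + K1/[H⁺] + K1K2/[H⁺]²) = 1/(1 + 10^+0.39 + 10^-3.24) = 0.2894
DIC = [CO2*]/α₀ = 7.728×10^-5 / 0.2894 = 0.267 mmol/L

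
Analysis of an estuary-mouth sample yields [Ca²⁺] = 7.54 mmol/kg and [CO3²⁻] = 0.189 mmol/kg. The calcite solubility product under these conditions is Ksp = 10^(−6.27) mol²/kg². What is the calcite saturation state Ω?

Ksp = 10^(−6.27) = 5.370×10^-7
Ω = [Ca²⁺][CO3²⁻]/Ksp = (7.54×10^-3)(0.189×10^-3) / 5.370×10^-7 = 2.65

Ω = 2.65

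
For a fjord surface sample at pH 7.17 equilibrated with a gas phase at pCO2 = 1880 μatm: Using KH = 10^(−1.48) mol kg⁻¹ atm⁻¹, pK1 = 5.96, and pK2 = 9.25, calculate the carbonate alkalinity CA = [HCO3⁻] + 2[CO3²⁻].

CA = 1.03 mmol/kg

[CO2*] = KH · pCO2 = 10^(−1.48) × 1880×10^-6 = 6.225×10^-5 mol/kg
α₀ = 1/(1 + K1/[H⁺] + K1K2/[H⁺]²) = 1/(1 + 10^+1.21 + 10^-0.87) = 0.05763
DIC = [CO2*]/α₀ = 6.225×10^-5 / 0.05763 = 1.080 mmol/kg
CA = (α₁ + 2α₂)·DIC = (0.9346 + 2×0.007774) × 1.080 = 1.03 mmol/kg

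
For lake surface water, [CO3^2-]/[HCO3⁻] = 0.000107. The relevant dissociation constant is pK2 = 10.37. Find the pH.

pH = 6.40

From K2 = [H⁺][CO3^2-]/[HCO3⁻]:  pH = pK2 + log₁₀([CO3^2-]/[HCO3⁻])
log₁₀(0.000107) = -3.971
pH = 10.37 + (-3.971) = 6.40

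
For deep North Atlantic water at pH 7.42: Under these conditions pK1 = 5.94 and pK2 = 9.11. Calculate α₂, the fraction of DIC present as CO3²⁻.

α₂ = 0.0194

α₂ = 1 / (1 + [H⁺]/K2 + [H⁺]²/(K1K2)) = 1 / (1 + 10^+1.69 + 10^+0.21)
   = 1 / (1 + 48.978 + 1.6218) = 1/51.600 = 0.01938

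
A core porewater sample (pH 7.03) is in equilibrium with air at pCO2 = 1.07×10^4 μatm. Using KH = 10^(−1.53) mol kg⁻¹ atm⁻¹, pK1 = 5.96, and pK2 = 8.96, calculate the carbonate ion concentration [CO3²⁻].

[CO3²⁻] = 0.0436 mmol/kg

[CO2*] = KH · pCO2 = 10^(−1.53) × 1.07×10^4×10^-6 = 3.158×10^-4 mol/kg
α₀ = 1/(1 + K1/[H⁺] + K1K2/[H⁺]²) = 1/(1 + 10^+1.07 + 10^-0.86) = 0.07760
DIC = [CO2*]/α₀ = 3.158×10^-4 / 0.07760 = 4.069 mmol/kg
[CO3²⁻] = α₂·DIC; α₂ = 0.01071, so [CO3²⁻] = 0.01071 × 4.069 = 0.0436 mmol/kg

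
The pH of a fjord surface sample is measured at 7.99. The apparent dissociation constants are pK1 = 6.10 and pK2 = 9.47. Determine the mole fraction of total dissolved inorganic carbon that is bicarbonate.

α₁ = 0.956

α₁ = 1 / (1 + [H⁺]/K1 + K2/[H⁺]) = 1 / (1 + 10^-1.89 + 10^-1.48)
   = 1 / (1 + 0.012882 + 0.033113) = 1/1.0460 = 0.9560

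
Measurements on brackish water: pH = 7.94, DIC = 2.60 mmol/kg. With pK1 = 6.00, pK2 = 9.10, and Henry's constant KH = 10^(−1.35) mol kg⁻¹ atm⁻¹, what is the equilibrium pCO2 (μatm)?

α₀ = 1 / (1 + K1/[H⁺] + K1K2/[H⁺]²) = 1 / (1 + 10^+1.94 + 10^+0.78)
   = 1 / (1 + 87.096 + 6.0256) = 1/94.122 = 0.01062
[CO2*] = α₀ × DIC = 0.01062 × 2.60 = 0.02762 mmol/kg
pCO2 = [CO2*]/KH = 2.762×10^-5 / 4.467×10^-2 = 618 μatm

pCO2 = 618 μatm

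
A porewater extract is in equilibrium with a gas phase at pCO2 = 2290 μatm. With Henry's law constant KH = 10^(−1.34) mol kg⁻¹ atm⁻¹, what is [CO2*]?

KH = 10^(−1.34) = 4.571×10^-2 mol kg⁻¹ atm⁻¹
[CO2*] = KH · pCO2 = 4.571×10^-2 × 2290×10^-6 atm = 1.05×10^-4 mol/kg

[CO2*] = 105 μmol/kg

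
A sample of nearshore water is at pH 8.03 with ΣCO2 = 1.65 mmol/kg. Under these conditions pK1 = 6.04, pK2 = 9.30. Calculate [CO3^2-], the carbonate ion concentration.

[CO3²⁻] = 0.0833 mmol/kg

α₂ = 1 / (1 + [H⁺]/K2 + [H⁺]²/(K1K2)) = 1 / (1 + 10^+1.27 + 10^-0.72)
   = 1 / (1 + 18.621 + 0.19055) = 1/19.811 = 0.05048
[CO3²⁻] = α₂ × DIC = 0.05048 × 1.65 = 0.0833 mmol/kg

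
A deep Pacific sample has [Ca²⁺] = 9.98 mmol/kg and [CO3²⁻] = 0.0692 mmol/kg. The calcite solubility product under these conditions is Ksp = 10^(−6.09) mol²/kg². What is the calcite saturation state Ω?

Ω = 0.850

Ksp = 10^(−6.09) = 8.128×10^-7
Ω = [Ca²⁺][CO3²⁻]/Ksp = (9.98×10^-3)(0.0692×10^-3) / 8.128×10^-7 = 0.850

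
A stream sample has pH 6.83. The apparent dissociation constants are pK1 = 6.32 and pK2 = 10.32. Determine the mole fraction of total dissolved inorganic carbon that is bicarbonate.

α₁ = 1 / (1 + [H⁺]/K1 + K2/[H⁺]) = 1 / (1 + 10^-0.51 + 10^-3.49)
   = 1 / (1 + 0.30903 + 0.00032359) = 1/1.3094 = 0.7637

α₁ = 0.764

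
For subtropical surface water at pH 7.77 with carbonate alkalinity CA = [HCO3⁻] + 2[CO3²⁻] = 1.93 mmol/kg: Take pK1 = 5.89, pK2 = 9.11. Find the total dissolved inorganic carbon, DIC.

DIC = 1.87 mmol/kg

CA = [HCO3⁻] + 2[CO3²⁻] = (α₁ + 2α₂)·DIC
At pH 7.77: [H⁺]/K1 = 10^-1.88 = 0.013183, K2/[H⁺] = 10^-1.34 = 0.045709
α₁ = 1/(1 + 0.013183 + 0.045709) = 1/1.0589 = 0.9444; α₂ = α₁·K2/[H⁺] = 0.04317
α₁ + 2α₂ = 1.0307
DIC = CA / (α₁ + 2α₂) = 1.93 / 1.0307 = 1.87 mmol/kg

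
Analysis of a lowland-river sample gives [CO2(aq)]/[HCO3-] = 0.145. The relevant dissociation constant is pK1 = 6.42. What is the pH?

pH = 7.26

From K1 = [H⁺][HCO3-]/[CO2(aq)]:  pH = pK1 − log₁₀([CO2(aq)]/[HCO3-])
log₁₀(0.145) = -0.839
pH = 6.42 − (-0.839) = 7.26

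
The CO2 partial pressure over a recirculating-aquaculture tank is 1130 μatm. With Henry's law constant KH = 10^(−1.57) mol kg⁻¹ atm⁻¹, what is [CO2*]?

KH = 10^(−1.57) = 2.692×10^-2 mol kg⁻¹ atm⁻¹
[CO2*] = KH · pCO2 = 2.692×10^-2 × 1130×10^-6 atm = 3.04×10^-5 mol/kg

[CO2*] = 30.4 μmol/kg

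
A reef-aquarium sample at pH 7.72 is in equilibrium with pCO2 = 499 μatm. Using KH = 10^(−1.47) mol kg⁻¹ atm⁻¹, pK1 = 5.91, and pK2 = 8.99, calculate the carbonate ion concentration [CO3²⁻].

[CO2*] = KH · pCO2 = 10^(−1.47) × 499×10^-6 = 1.691×10^-5 mol/kg
α₀ = 1/(1 + K1/[H⁺] + K1K2/[H⁺]²) = 1/(1 + 10^+1.81 + 10^+0.54) = 0.01449
DIC = [CO2*]/α₀ = 1.691×10^-5 / 0.01449 = 1.167 mmol/kg
[CO3²⁻] = α₂·DIC; α₂ = 0.05023, so [CO3²⁻] = 0.05023 × 1.167 = 0.0586 mmol/kg

[CO3²⁻] = 0.0586 mmol/kg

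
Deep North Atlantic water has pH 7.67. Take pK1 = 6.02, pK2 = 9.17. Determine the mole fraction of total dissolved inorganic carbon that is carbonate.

α₂ = 0.0300

α₂ = 1 / (1 + [H⁺]/K2 + [H⁺]²/(K1K2)) = 1 / (1 + 10^+1.50 + 10^-0.15)
   = 1 / (1 + 31.623 + 0.70795) = 1/33.331 = 0.03000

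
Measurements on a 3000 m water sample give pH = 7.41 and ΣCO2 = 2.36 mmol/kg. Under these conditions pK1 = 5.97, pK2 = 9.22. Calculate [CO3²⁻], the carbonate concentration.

α₂ = 1 / (1 + [H⁺]/K2 + [H⁺]²/(K1K2)) = 1 / (1 + 10^+1.81 + 10^+0.37)
   = 1 / (1 + 64.565 + 2.3442) = 1/67.910 = 0.01473
[CO3²⁻] = α₂ × DIC = 0.01473 × 2.36 = 0.0348 mmol/kg

[CO3²⁻] = 0.0348 mmol/kg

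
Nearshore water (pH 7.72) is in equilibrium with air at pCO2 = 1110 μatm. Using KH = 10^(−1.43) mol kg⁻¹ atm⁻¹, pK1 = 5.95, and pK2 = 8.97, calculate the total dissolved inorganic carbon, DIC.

[CO2*] = KH · pCO2 = 10^(−1.43) × 1110×10^-6 = 4.124×10^-5 mol/kg
α₀ = 1/(1 + K1/[H⁺] + K1K2/[H⁺]²) = 1/(1 + 10^+1.77 + 10^+0.52) = 0.01582
DIC = [CO2*]/α₀ = 4.124×10^-5 / 0.01582 = 2.61 mmol/kg

DIC = 2.61 mmol/kg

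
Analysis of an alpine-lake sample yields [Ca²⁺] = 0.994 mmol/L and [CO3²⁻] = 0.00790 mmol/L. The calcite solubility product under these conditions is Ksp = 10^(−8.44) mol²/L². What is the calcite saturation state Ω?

Ksp = 10^(−8.44) = 3.631×10^-9
Ω = [Ca²⁺][CO3²⁻]/Ksp = (0.994×10^-3)(0.00790×10^-3) / 3.631×10^-9 = 2.16

Ω = 2.16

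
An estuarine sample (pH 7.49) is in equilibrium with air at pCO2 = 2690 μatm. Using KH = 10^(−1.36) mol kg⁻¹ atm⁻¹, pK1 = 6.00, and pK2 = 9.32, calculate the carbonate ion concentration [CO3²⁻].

[CO3²⁻] = 0.0537 mmol/kg

[CO2*] = KH · pCO2 = 10^(−1.36) × 2690×10^-6 = 1.174×10^-4 mol/kg
α₀ = 1/(1 + K1/[H⁺] + K1K2/[H⁺]²) = 1/(1 + 10^+1.49 + 10^-0.34) = 0.03090
DIC = [CO2*]/α₀ = 1.174×10^-4 / 0.03090 = 3.800 mmol/kg
[CO3²⁻] = α₂·DIC; α₂ = 0.01413, so [CO3²⁻] = 0.01413 × 3.800 = 0.0537 mmol/kg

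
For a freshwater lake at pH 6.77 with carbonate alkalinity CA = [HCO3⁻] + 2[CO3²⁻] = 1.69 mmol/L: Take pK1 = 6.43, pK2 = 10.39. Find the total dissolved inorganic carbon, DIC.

CA = [HCO3⁻] + 2[CO3²⁻] = (α₁ + 2α₂)·DIC
At pH 6.77: [H⁺]/K1 = 10^-0.34 = 0.45709, K2/[H⁺] = 10^-3.62 = 0.00023988
α₁ = 1/(1 + 0.45709 + 0.00023988) = 1/1.4573 = 0.6862; α₂ = α₁·K2/[H⁺] = 0.0001646
α₁ + 2α₂ = 0.6865
DIC = CA / (α₁ + 2α₂) = 1.69 / 0.6865 = 2.46 mmol/L

DIC = 2.46 mmol/L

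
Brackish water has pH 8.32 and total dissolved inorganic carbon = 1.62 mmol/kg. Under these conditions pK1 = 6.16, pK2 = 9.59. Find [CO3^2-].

α₂ = 1 / (1 + [H⁺]/K2 + [H⁺]²/(K1K2)) = 1 / (1 + 10^+1.27 + 10^-0.89)
   = 1 / (1 + 18.621 + 0.12882) = 1/19.750 = 0.05063
[CO3²⁻] = α₂ × DIC = 0.05063 × 1.62 = 0.0820 mmol/kg

[CO3²⁻] = 0.0820 mmol/kg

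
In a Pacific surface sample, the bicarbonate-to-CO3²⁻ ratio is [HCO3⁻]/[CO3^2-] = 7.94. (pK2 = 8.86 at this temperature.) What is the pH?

From K2 = [H⁺][CO3^2-]/[HCO3⁻]:  pH = pK2 − log₁₀([HCO3⁻]/[CO3^2-])
log₁₀(7.94) = +0.900
pH = 8.86 − (+0.900) = 7.96

pH = 7.96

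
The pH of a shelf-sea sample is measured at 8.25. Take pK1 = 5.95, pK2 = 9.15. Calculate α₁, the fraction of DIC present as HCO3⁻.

α₁ = 1 / (1 + [H⁺]/K1 + K2/[H⁺]) = 1 / (1 + 10^-2.30 + 10^-0.90)
   = 1 / (1 + 0.0050119 + 0.12589) = 1/1.1309 = 0.8842

α₁ = 0.884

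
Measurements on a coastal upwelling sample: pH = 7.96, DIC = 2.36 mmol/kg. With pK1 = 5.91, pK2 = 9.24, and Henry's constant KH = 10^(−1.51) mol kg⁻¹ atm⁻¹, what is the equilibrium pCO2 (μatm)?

pCO2 = 641 μatm

α₀ = 1 / (1 + K1/[H⁺] + K1K2/[H⁺]²) = 1 / (1 + 10^+2.05 + 10^+0.77)
   = 1 / (1 + 112.20 + 5.8884) = 1/119.09 = 0.008397
[CO2*] = α₀ × DIC = 0.008397 × 2.36 = 0.01982 mmol/kg = 19.82 μmol/kg
pCO2 = [CO2*]/KH = 1.982×10^-5 / 3.090×10^-2 = 641 μatm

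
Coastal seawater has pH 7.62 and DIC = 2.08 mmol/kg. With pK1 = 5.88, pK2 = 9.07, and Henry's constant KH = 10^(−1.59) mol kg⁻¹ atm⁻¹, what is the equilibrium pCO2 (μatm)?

α₀ = 1 / (1 + K1/[H⁺] + K1K2/[H⁺]²) = 1 / (1 + 10^+1.74 + 10^+0.29)
   = 1 / (1 + 54.954 + 1.9498) = 1/57.904 = 0.01727
[CO2*] = α₀ × DIC = 0.01727 × 2.08 = 0.03592 mmol/kg
pCO2 = [CO2*]/KH = 3.592×10^-5 / 2.570×10^-2 = 1400 μatm

pCO2 = 1400 μatm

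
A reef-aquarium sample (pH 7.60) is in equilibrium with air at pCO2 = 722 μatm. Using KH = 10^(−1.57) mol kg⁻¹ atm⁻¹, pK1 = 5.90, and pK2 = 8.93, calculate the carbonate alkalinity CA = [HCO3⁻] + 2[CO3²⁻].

[CO2*] = KH · pCO2 = 10^(−1.57) × 722×10^-6 = 1.943×10^-5 mol/kg
α₀ = 1/(1 + K1/[H⁺] + K1K2/[H⁺]²) = 1/(1 + 10^+1.70 + 10^+0.37) = 0.01870
DIC = [CO2*]/α₀ = 1.943×10^-5 / 0.01870 = 1.039 mmol/kg
CA = (α₁ + 2α₂)·DIC = (0.9374 + 2×0.04385) × 1.039 = 1.07 mmol/kg

CA = 1.07 mmol/kg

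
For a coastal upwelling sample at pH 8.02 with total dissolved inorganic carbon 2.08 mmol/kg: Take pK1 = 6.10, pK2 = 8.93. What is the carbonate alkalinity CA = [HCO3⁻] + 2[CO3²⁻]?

CA = 2.28 mmol/kg

CA = [HCO3⁻] + 2[CO3²⁻] = (α₁ + 2α₂)·DIC
At pH 8.02: [H⁺]/K1 = 10^-1.92 = 0.012023, K2/[H⁺] = 10^-0.91 = 0.12303
α₁ = 1/(1 + 0.012023 + 0.12303) = 1/1.1350 = 0.8810; α₂ = α₁·K2/[H⁺] = 0.1084
α₁ + 2α₂ = 1.0978
CA = 1.0978 × 2.08 = 2.28 mmol/kg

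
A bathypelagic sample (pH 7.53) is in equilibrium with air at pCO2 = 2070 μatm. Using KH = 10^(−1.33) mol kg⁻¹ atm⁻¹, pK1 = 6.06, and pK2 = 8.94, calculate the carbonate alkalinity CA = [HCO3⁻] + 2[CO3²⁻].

CA = 3.08 mmol/kg

[CO2*] = KH · pCO2 = 10^(−1.33) × 2070×10^-6 = 9.682×10^-5 mol/kg
α₀ = 1/(1 + K1/[H⁺] + K1K2/[H⁺]²) = 1/(1 + 10^+1.47 + 10^+0.06) = 0.03159
DIC = [CO2*]/α₀ = 9.682×10^-5 / 0.03159 = 3.065 mmol/kg
CA = (α₁ + 2α₂)·DIC = (0.9321 + 2×0.03626) × 3.065 = 3.08 mmol/kg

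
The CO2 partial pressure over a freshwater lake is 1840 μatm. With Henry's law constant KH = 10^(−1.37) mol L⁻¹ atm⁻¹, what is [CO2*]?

KH = 10^(−1.37) = 4.266×10^-2 mol L⁻¹ atm⁻¹
[CO2*] = KH · pCO2 = 4.266×10^-2 × 1840×10^-6 atm = 7.85×10^-5 mol/L

[CO2*] = 78.5 μmol/L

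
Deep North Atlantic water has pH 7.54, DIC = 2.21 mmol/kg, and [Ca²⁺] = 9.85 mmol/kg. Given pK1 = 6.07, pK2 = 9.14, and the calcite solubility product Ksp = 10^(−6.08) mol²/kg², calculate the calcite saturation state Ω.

α₂ = 1 / (1 + [H⁺]/K2 + [H⁺]²/(K1K2)) = 1 / (1 + 10^+1.60 + 10^+0.13)
   = 1 / (1 + 39.811 + 1.3490) = 1/42.160 = 0.02372
[CO3²⁻] = α₂ × DIC = 0.02372 × 2.21 = 0.05242 mmol/kg
Ksp = 10^(−6.08) = 8.318×10^-7
Ω = [Ca²⁺][CO3²⁻]/Ksp = (9.85×10^-3)(5.242×10^-5) / 8.318×10^-7 = 0.621

Ω = 0.621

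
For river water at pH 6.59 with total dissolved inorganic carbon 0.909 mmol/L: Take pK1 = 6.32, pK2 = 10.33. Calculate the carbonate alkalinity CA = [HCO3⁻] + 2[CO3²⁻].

CA = [HCO3⁻] + 2[CO3²⁻] = (α₁ + 2α₂)·DIC
At pH 6.59: [H⁺]/K1 = 10^-0.27 = 0.53703, K2/[H⁺] = 10^-3.74 = 0.00018197
α₁ = 1/(1 + 0.53703 + 0.00018197) = 1/1.5372 = 0.6505; α₂ = α₁·K2/[H⁺] = 0.0001184
α₁ + 2α₂ = 0.6508
CA = 0.6508 × 0.909 = 0.592 mmol/L

CA = 0.592 mmol/L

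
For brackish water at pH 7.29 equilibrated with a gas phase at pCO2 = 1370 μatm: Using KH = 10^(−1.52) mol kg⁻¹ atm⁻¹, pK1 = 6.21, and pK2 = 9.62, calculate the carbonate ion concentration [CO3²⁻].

[CO3²⁻] = 2.33 μmol/kg

[CO2*] = KH · pCO2 = 10^(−1.52) × 1370×10^-6 = 4.137×10^-5 mol/kg
α₀ = 1/(1 + K1/[H⁺] + K1K2/[H⁺]²) = 1/(1 + 10^+1.08 + 10^-1.25) = 0.07646
DIC = [CO2*]/α₀ = 4.137×10^-5 / 0.07646 = 0.5411 mmol/kg
[CO3²⁻] = α₂·DIC; α₂ = 0.004300, so [CO3²⁻] = 0.004300 × 0.5411 = 0.00233 mmol/kg = 2.33 μmol/kg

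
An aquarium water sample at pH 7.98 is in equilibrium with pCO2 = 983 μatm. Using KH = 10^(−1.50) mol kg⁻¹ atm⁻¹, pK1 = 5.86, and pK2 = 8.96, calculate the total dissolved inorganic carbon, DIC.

DIC = 4.56 mmol/kg

[CO2*] = KH · pCO2 = 10^(−1.50) × 983×10^-6 = 3.109×10^-5 mol/kg
α₀ = 1/(1 + K1/[H⁺] + K1K2/[H⁺]²) = 1/(1 + 10^+2.12 + 10^+1.14) = 0.006820
DIC = [CO2*]/α₀ = 3.109×10^-5 / 0.006820 = 4.56 mmol/kg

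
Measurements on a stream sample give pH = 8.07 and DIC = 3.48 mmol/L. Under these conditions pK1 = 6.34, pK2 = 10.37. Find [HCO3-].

[HCO3⁻] = 3.40 mmol/L

α₁ = 1 / (1 + [H⁺]/K1 + K2/[H⁺]) = 1 / (1 + 10^-1.73 + 10^-2.30)
   = 1 / (1 + 0.018621 + 0.0050119) = 1/1.0236 = 0.9769
[HCO3⁻] = α₁ × DIC = 0.9769 × 3.48 = 3.40 mmol/L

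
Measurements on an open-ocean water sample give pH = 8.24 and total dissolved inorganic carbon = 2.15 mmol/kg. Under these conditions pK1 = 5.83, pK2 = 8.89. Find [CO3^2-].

α₂ = 1 / (1 + [H⁺]/K2 + [H⁺]²/(K1K2)) = 1 / (1 + 10^+0.65 + 10^-1.76)
   = 1 / (1 + 4.4668 + 0.017378) = 1/5.4842 = 0.1823
[CO3²⁻] = α₂ × DIC = 0.1823 × 2.15 = 0.392 mmol/kg

[CO3²⁻] = 0.392 mmol/kg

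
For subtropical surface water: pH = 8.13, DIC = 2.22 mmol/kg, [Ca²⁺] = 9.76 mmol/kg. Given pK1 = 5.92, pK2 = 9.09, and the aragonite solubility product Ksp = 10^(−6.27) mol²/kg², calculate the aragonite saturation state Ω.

Ω = 3.96

α₂ = 1 / (1 + [H⁺]/K2 + [H⁺]²/(K1K2)) = 1 / (1 + 10^+0.96 + 10^-1.25)
   = 1 / (1 + 9.1201 + 0.056234) = 1/10.176 = 0.09827
[CO3²⁻] = α₂ × DIC = 0.09827 × 2.22 = 0.2182 mmol/kg
Ksp = 10^(−6.27) = 5.370×10^-7
Ω = [Ca²⁺][CO3²⁻]/Ksp = (9.76×10^-3)(2.182×10^-4) / 5.370×10^-7 = 3.96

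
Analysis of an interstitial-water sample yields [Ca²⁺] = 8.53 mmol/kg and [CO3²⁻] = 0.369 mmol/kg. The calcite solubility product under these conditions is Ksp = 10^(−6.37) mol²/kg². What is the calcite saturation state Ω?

Ω = 7.38

Ksp = 10^(−6.37) = 4.266×10^-7
Ω = [Ca²⁺][CO3²⁻]/Ksp = (8.53×10^-3)(0.369×10^-3) / 4.266×10^-7 = 7.38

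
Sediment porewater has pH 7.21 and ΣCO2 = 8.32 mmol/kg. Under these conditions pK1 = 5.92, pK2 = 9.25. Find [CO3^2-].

α₂ = 1 / (1 + [H⁺]/K2 + [H⁺]²/(K1K2)) = 1 / (1 + 10^+2.04 + 10^+0.75)
   = 1 / (1 + 109.65 + 5.6234) = 1/116.27 = 0.008601
[CO3²⁻] = α₂ × DIC = 0.008601 × 8.32 = 0.0716 mmol/kg

[CO3²⁻] = 0.0716 mmol/kg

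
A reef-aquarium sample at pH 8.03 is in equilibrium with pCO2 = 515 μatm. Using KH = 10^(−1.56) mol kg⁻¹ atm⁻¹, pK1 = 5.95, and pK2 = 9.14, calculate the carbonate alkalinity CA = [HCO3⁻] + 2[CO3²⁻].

CA = 1.97 mmol/kg

[CO2*] = KH · pCO2 = 10^(−1.56) × 515×10^-6 = 1.418×10^-5 mol/kg
α₀ = 1/(1 + K1/[H⁺] + K1K2/[H⁺]²) = 1/(1 + 10^+2.08 + 10^+0.97) = 0.007659
DIC = [CO2*]/α₀ = 1.418×10^-5 / 0.007659 = 1.852 mmol/kg
CA = (α₁ + 2α₂)·DIC = (0.9209 + 2×0.07148) × 1.852 = 1.97 mmol/kg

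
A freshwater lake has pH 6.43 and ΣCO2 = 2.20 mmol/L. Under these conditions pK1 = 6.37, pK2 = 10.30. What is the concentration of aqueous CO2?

α₀ = 1 / (1 + K1/[H⁺] + K1K2/[H⁺]²) = 1 / (1 + 10^+0.06 + 10^-3.81)
   = 1 / (1 + 1.1482 + 0.00015488) = 1/2.1483 = 0.4655
[CO2*] = α₀ × DIC = 0.4655 × 2.20 = 1.02 mmol/L

[CO2*] = 1.02 mmol/L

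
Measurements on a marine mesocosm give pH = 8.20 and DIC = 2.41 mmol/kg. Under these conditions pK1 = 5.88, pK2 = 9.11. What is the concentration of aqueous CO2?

[CO2*] = 10.2 μmol/kg

α₀ = 1 / (1 + K1/[H⁺] + K1K2/[H⁺]²) = 1 / (1 + 10^+2.32 + 10^+1.41)
   = 1 / (1 + 208.93 + 25.704) = 1/235.63 = 0.004244
[CO2*] = α₀ × DIC = 0.004244 × 2.41 = 0.0102 mmol/kg = 10.2 μmol/kg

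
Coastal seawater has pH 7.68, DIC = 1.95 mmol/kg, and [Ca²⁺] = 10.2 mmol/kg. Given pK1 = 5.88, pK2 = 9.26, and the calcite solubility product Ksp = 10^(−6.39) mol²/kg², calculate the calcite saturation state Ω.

α₂ = 1 / (1 + [H⁺]/K2 + [H⁺]²/(K1K2)) = 1 / (1 + 10^+1.58 + 10^-0.22)
   = 1 / (1 + 38.019 + 0.60256) = 1/39.621 = 0.02524
[CO3²⁻] = α₂ × DIC = 0.02524 × 1.95 = 0.04922 mmol/kg
Ksp = 10^(−6.39) = 4.074×10^-7
Ω = [Ca²⁺][CO3²⁻]/Ksp = (10.2×10^-3)(4.922×10^-5) / 4.074×10^-7 = 1.23

Ω = 1.23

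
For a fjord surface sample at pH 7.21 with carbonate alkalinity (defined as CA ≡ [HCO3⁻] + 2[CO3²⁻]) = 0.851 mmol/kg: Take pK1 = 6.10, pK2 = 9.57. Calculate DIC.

DIC = 0.913 mmol/kg

CA = [HCO3⁻] + 2[CO3²⁻] = (α₁ + 2α₂)·DIC
At pH 7.21: [H⁺]/K1 = 10^-1.11 = 0.077625, K2/[H⁺] = 10^-2.36 = 0.0043652
α₁ = 1/(1 + 0.077625 + 0.0043652) = 1/1.0820 = 0.9242; α₂ = α₁·K2/[H⁺] = 0.004034
α₁ + 2α₂ = 0.9323
DIC = CA / (α₁ + 2α₂) = 0.851 / 0.9323 = 0.913 mmol/kg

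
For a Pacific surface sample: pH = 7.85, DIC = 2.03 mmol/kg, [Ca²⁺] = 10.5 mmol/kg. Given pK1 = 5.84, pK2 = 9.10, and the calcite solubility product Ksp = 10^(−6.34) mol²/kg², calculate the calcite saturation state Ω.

Ω = 2.46

α₂ = 1 / (1 + [H⁺]/K2 + [H⁺]²/(K1K2)) = 1 / (1 + 10^+1.25 + 10^-0.76)
   = 1 / (1 + 17.783 + 0.17378) = 1/18.957 = 0.05275
[CO3²⁻] = α₂ × DIC = 0.05275 × 2.03 = 0.1071 mmol/kg
Ksp = 10^(−6.34) = 4.571×10^-7
Ω = [Ca²⁺][CO3²⁻]/Ksp = (10.5×10^-3)(1.071×10^-4) / 4.571×10^-7 = 2.46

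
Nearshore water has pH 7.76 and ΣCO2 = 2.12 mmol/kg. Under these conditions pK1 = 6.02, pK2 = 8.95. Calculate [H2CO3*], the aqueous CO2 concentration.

[CO2*] = 0.0356 mmol/kg

α₀ = 1 / (1 + K1/[H⁺] + K1K2/[H⁺]²) = 1 / (1 + 10^+1.74 + 10^+0.55)
   = 1 / (1 + 54.954 + 3.5481) = 1/59.502 = 0.01681
[CO2*] = α₀ × DIC = 0.01681 × 2.12 = 0.0356 mmol/kg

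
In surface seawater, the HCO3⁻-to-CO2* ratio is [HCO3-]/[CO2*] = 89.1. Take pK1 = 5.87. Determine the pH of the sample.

From K1 = [H⁺][HCO3-]/[CO2*]:  pH = pK1 + log₁₀([HCO3-]/[CO2*])
log₁₀(89.1) = +1.950
pH = 5.87 + (+1.950) = 7.82

pH = 7.82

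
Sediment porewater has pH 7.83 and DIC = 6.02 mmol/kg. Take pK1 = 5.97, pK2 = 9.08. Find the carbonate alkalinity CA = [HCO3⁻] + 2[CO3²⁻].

CA = 6.26 mmol/kg

CA = [HCO3⁻] + 2[CO3²⁻] = (α₁ + 2α₂)·DIC
At pH 7.83: [H⁺]/K1 = 10^-1.86 = 0.013804, K2/[H⁺] = 10^-1.25 = 0.056234
α₁ = 1/(1 + 0.013804 + 0.056234) = 1/1.0700 = 0.9345; α₂ = α₁·K2/[H⁺] = 0.05255
α₁ + 2α₂ = 1.0397
CA = 1.0397 × 6.02 = 6.26 mmol/kg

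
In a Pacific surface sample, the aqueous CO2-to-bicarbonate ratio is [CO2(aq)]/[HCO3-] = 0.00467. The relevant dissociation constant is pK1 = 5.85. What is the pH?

pH = 8.18

From K1 = [H⁺][HCO3-]/[CO2(aq)]:  pH = pK1 − log₁₀([CO2(aq)]/[HCO3-])
log₁₀(0.00467) = -2.331
pH = 5.85 − (-2.331) = 8.18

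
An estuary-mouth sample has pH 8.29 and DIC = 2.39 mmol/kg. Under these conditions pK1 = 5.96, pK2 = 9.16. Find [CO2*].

[CO2*] = 9.81 μmol/kg

α₀ = 1 / (1 + K1/[H⁺] + K1K2/[H⁺]²) = 1 / (1 + 10^+2.33 + 10^+1.46)
   = 1 / (1 + 213.80 + 28.840) = 1/243.64 = 0.004104
[CO2*] = α₀ × DIC = 0.004104 × 2.39 = 0.00981 mmol/kg = 9.81 μmol/kg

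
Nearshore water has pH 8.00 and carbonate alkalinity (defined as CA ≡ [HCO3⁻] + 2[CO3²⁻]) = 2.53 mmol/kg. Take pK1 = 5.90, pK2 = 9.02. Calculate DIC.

DIC = 2.34 mmol/kg

CA = [HCO3⁻] + 2[CO3²⁻] = (α₁ + 2α₂)·DIC
At pH 8.00: [H⁺]/K1 = 10^-2.10 = 0.0079433, K2/[H⁺] = 10^-1.02 = 0.095499
α₁ = 1/(1 + 0.0079433 + 0.095499) = 1/1.1034 = 0.9063; α₂ = α₁·K2/[H⁺] = 0.08655
α₁ + 2α₂ = 1.0793
DIC = CA / (α₁ + 2α₂) = 2.53 / 1.0793 = 2.34 mmol/kg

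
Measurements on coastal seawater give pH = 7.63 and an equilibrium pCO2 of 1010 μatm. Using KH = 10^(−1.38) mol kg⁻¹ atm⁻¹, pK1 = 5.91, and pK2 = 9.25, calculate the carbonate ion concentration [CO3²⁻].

[CO2*] = KH · pCO2 = 10^(−1.38) × 1010×10^-6 = 4.210×10^-5 mol/kg
α₀ = 1/(1 + K1/[H⁺] + K1K2/[H⁺]²) = 1/(1 + 10^+1.72 + 10^+0.10) = 0.01827
DIC = [CO2*]/α₀ = 4.210×10^-5 / 0.01827 = 2.305 mmol/kg
[CO3²⁻] = α₂·DIC; α₂ = 0.02300, so [CO3²⁻] = 0.02300 × 2.305 = 0.0530 mmol/kg

[CO3²⁻] = 0.0530 mmol/kg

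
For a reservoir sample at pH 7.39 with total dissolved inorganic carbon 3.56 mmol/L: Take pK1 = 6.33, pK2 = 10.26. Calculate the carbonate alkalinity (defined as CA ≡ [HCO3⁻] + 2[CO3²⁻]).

CA = 3.28 mmol/L

CA = [HCO3⁻] + 2[CO3²⁻] = (α₁ + 2α₂)·DIC
At pH 7.39: [H⁺]/K1 = 10^-1.06 = 0.087096, K2/[H⁺] = 10^-2.87 = 0.0013490
α₁ = 1/(1 + 0.087096 + 0.0013490) = 1/1.0884 = 0.9187; α₂ = α₁·K2/[H⁺] = 0.001239
α₁ + 2α₂ = 0.9212
CA = 0.9212 × 3.56 = 3.28 mmol/L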